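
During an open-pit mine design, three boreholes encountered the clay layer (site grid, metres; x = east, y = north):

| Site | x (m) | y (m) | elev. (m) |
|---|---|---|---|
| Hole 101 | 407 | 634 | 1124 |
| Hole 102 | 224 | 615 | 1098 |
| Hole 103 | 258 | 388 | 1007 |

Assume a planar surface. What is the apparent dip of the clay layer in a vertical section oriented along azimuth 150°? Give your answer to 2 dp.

17.25°

Let the plane be z = a·x + b·y + c.
Hole 102−Hole 101: −183a − 19b = −26;  Hole 103−Hole 101: −149a − 246b = −117.
Solving gives a = 0.09892, b = 0.41570.
Unit vector along 150° is (sin 150°, cos 150°) = (0.5000, -0.8660).
Slope in that direction = a·(0.5000) + b·(-0.8660) = −0.31055.
Apparent dip = arctan|0.31055| = 17.25° (true dip is 23.1°, so apparent ≤ true as expected).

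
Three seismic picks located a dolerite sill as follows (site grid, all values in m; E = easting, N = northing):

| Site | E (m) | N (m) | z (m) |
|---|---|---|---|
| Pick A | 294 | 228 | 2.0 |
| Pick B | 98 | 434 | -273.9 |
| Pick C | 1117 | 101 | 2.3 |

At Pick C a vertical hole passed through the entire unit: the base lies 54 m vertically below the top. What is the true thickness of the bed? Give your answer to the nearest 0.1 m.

Let the plane be z = a·E + b·N + c.
Pick B−Pick A: −196a + 206b = −275.9;  Pick C−Pick A: 823a − 127b = 0.3.
Solving gives a = −0.24181, b = −1.56940.
|∇z| = √(a²+b²) = 1.58792, so dip δ = arctan(1.58792) = 57.80°.
True thickness = vertical thickness × cos δ = 54 × cos 57.80° = 28.8 m.

28.8 m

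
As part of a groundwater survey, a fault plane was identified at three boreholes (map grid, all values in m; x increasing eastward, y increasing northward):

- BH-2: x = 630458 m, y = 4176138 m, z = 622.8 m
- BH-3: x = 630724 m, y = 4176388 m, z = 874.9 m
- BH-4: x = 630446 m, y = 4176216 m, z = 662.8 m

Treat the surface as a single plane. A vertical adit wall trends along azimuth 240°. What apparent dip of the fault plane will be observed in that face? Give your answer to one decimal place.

32.6°

Two edge vectors: BH-2→BH-3 = (266, 250, 252.1), BH-2→BH-4 = (-12, 78, 40).
Normal n = (BH-2→BH-3) × (BH-2→BH-4) = (-9663.8, -13665.2, 23748).
So ∂z/∂x = −n_x/n_z = 0.40693 and ∂z/∂y = −n_y/n_z = 0.57543.
Unit vector along 240° is (sin 240°, cos 240°) = (-0.8660, -0.5000).
Slope in that direction = a·(-0.8660) + b·(-0.5000) = −0.64013.
Apparent dip = arctan|0.64013| = 32.6° (true dip is 35.2°, so apparent ≤ true as expected).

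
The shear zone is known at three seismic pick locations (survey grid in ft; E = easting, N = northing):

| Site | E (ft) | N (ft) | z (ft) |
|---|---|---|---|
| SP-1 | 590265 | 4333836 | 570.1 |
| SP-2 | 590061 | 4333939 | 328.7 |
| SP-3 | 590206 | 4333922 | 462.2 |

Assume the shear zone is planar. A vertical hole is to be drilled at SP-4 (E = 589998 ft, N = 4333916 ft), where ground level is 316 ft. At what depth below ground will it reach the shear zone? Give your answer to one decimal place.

Let the plane be z = a·E + b·N + c.
SP-2−SP-1: −204a + 103b = −241.4;  SP-3−SP-1: −59a + 86b = −107.9.
Solving gives a = 0.841257522, b = −0.677509375.
Then c = 570.1 − a·590265 − b·4333836 = 2440219.75.
At (589998, 4333916): z_contact = 496340.26 − 2936268.72 + 2440219.75 = 291.28 ft.
Depth below ground = 316 − 291.28 = 24.7 ft.

24.7 ft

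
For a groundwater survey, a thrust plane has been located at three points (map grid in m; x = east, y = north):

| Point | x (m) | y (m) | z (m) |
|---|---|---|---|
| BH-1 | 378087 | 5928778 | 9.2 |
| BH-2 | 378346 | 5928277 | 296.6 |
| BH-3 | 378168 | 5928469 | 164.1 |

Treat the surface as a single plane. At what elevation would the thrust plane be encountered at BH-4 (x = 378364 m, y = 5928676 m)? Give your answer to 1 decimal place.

Let the plane be z = a·x + b·y + c.
BH-2−BH-1: 259a − 501b = 287.4;  BH-3−BH-1: 81a − 309b = 154.9.
Solving gives a = 0.283946768, b = −0.426861850.
Then c = 9.2 − a·378087 − b·5928778 = 2423421.77.
At (378364, 5928676): z = 107435.2 − 2530725.6 + 2423421.77 = 131.4 m.

131.4 m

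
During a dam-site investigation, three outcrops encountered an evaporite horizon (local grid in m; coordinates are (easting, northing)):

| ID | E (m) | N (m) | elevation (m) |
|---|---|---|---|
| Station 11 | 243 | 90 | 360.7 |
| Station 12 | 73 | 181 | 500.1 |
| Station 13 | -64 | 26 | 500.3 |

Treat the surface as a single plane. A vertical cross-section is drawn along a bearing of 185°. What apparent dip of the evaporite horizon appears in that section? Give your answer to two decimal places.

23.78°

Two edge vectors: Station 11→Station 12 = (-170, 91, 139.4), Station 11→Station 13 = (-307, -64, 139.6).
Normal n = (Station 11→Station 12) × (Station 11→Station 13) = (21625.2, -19063.8, 38817).
So ∂z/∂E = −n_x/n_z = −0.55711 and ∂z/∂N = −n_y/n_z = 0.49112.
Unit vector along 185° is (sin 185°, cos 185°) = (-0.0872, -0.9962).
Slope in that direction = a·(-0.0872) + b·(-0.9962) = −0.44070.
Apparent dip = arctan|0.44070| = 23.78° (true dip is 36.6°, so apparent ≤ true as expected).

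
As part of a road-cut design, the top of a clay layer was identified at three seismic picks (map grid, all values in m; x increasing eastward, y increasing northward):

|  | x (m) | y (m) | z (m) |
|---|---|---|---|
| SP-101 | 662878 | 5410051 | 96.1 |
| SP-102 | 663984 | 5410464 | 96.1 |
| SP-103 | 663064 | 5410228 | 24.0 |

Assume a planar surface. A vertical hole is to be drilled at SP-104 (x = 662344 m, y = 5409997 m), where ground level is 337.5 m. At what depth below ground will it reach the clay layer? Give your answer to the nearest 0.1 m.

338.9 m

Let the plane be z = a·x + b·y + c.
SP-102−SP-101: 1106a + 413b = 0;  SP-103−SP-101: 186a + 177b = −72.1.
Solving gives a = 0.250347222, b = −0.670421375.
Then c = 96.1 − a·662878 − b·5410051 = 3461160.26.
At (662344, 5409997): z_contact = 165815.98 − 3626977.63 + 3461160.26 = -1.38 m.
Depth below ground = 337.5 − (-1.38) = 338.9 m.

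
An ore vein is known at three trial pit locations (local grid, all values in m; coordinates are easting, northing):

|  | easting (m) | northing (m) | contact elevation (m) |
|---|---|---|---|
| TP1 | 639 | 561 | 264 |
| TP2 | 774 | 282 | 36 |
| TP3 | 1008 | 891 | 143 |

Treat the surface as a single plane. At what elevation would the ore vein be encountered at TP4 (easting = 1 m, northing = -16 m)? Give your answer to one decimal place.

470.3 m

Two edge vectors: TP1→TP2 = (135, -279, -228), TP1→TP3 = (369, 330, -121).
Normal n = (TP1→TP2) × (TP1→TP3) = (108999, -67797, 147501).
So ∂z/∂easting = −n_x/n_z = −0.738971 and ∂z/∂northing = −n_y/n_z = 0.459638.
Intercept c from TP1: 264 + 472.20 − 257.86 = 478.35.
At (1, -16): z = −0.7 − 7.4 + 478.35 = 470.3 m.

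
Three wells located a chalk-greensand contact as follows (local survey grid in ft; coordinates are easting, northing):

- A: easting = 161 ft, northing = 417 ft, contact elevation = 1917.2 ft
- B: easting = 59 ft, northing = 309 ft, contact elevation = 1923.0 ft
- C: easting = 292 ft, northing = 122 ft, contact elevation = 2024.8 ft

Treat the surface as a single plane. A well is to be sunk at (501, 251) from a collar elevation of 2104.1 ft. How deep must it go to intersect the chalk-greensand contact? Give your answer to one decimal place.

66.7 ft

Two edge vectors: A→B = (-102, -108, 5.8), A→C = (131, -295, 107.6).
Normal n = (A→B) × (A→C) = (-9909.8, 11735, 44238).
So ∂z/∂easting = −n_x/n_z = 0.22401 and ∂z/∂northing = −n_y/n_z = −0.26527.
Intercept c from A: 1917.2 − 36.07 + 110.62 = 1991.75.
At (501, 251): z_contact = 112.23 − 66.58 + 1991.75 = 2037.40 ft.
Depth below ground = 2104.1 − 2037.40 = 66.7 ft.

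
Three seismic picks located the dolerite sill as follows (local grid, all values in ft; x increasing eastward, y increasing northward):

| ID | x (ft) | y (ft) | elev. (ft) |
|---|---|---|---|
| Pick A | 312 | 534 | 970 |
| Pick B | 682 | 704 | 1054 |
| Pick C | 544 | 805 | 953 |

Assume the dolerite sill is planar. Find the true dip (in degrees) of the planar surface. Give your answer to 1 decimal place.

Two edge vectors: Pick A→Pick B = (370, 170, 84), Pick A→Pick C = (232, 271, -17).
Normal n = (Pick A→Pick B) × (Pick A→Pick C) = (-25654, 25778, 60830).
So ∂z/∂x = −n_x/n_z = 0.42173 and ∂z/∂y = −n_y/n_z = −0.42377.
Gradient magnitude |∇z| = √(a² + b²) = √(0.17786 + 0.17958) = 0.59786.
True dip = arctan(0.59786) = 30.9°, dipping toward NW (azimuth ≈ 315°).

30.9°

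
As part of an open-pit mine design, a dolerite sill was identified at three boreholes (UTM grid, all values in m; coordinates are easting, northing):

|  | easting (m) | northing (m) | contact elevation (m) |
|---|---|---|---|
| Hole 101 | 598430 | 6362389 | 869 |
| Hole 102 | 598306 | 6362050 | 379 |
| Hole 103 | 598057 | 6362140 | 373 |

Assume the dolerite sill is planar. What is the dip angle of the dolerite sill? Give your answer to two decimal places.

Let the plane be z = a·easting + b·northing + c.
Hole 102−Hole 101: −124a − 339b = −490;  Hole 103−Hole 101: −373a − 249b = −496.
Solving gives a = 0.48272, b = 1.26886.
Gradient magnitude |∇z| = √(a² + b²) = √(0.23302 + 1.61000) = 1.35758.
True dip = arctan(1.35758) = 53.62°, dipping toward SSW (azimuth ≈ 201°).

53.62°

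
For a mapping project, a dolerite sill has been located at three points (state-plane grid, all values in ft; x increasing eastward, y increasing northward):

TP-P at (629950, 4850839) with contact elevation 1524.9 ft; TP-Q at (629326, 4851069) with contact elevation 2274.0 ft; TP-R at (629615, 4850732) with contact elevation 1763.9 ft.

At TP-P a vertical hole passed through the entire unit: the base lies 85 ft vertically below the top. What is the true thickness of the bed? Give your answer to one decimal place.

55.1 ft

Let the plane be z = a·x + b·y + c.
TP-Q−TP-P: −624a + 230b = 749.1;  TP-R−TP-P: −335a − 107b = 239.
Solving gives a = −0.93955, b = 0.70793.
|∇z| = √(a²+b²) = 1.17640, so dip δ = arctan(1.17640) = 49.63°.
True thickness = vertical thickness × cos δ = 85 × cos 49.63° = 55.1 ft.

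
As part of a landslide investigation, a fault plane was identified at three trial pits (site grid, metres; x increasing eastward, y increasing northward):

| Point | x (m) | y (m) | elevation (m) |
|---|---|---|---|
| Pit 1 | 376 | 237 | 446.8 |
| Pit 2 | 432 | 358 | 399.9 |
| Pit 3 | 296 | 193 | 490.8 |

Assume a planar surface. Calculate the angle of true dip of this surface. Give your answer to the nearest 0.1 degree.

Two edge vectors: Pit 1→Pit 2 = (56, 121, -46.9), Pit 1→Pit 3 = (-80, -44, 44).
Normal n = (Pit 1→Pit 2) × (Pit 1→Pit 3) = (3260.4, 1288, 7216).
So ∂z/∂x = −n_x/n_z = −0.45183 and ∂z/∂y = −n_y/n_z = −0.17849.
Gradient magnitude |∇z| = √(a² + b²) = √(0.20415 + 0.03186) = 0.48581.
True dip = arctan(0.48581) = 25.9°, dipping toward ENE (azimuth ≈ 068°).

25.9°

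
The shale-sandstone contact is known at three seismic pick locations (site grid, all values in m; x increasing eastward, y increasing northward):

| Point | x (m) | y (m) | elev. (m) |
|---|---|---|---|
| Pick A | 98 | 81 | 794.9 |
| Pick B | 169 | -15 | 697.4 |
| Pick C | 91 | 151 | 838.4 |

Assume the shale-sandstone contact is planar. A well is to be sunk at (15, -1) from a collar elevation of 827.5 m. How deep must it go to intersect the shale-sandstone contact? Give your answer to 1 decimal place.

27.3 m

Let the plane be z = a·x + b·y + c.
Pick B−Pick A: 71a − 96b = −97.5;  Pick C−Pick A: −7a + 70b = 43.5.
Solving gives a = −0.61633, b = 0.55980.
Then c = 794.9 − a·98 − b·81 = 809.96.
At (15, -1): z_contact = −9.24 − 0.56 + 809.96 = 800.15 m.
Depth below ground = 827.5 − 800.15 = 27.3 m.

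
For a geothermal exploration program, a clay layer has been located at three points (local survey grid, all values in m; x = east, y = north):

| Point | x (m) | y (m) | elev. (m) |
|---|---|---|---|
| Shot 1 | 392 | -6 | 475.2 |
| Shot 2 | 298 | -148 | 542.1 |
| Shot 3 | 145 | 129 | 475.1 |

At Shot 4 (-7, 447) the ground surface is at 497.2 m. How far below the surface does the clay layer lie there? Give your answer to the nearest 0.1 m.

Let the plane be z = a·x + b·y + c.
Shot 2−Shot 1: −94a − 142b = 66.9;  Shot 3−Shot 1: −247a + 135b = −0.1.
Solving gives a = −0.18879, b = −0.34615.
Then c = 475.2 − a·392 − b·-6 = 547.13.
At (-7, 447): z_contact = 1.32 − 154.73 + 547.13 = 393.72 m.
Depth below ground = 497.2 − 393.72 = 103.5 m.

103.5 m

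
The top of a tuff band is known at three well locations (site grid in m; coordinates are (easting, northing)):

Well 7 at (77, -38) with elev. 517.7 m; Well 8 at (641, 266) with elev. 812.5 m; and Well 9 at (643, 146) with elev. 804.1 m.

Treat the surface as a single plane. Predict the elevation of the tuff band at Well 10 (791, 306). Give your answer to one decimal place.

Two edge vectors: Well 7→Well 8 = (564, 304, 294.8), Well 7→Well 9 = (566, 184, 286.4).
Normal n = (Well 7→Well 8) × (Well 7→Well 9) = (32822.4, 5327.2, -68288).
So ∂z/∂E = −n_x/n_z = 0.48065 and ∂z/∂N = −n_y/n_z = 0.07801.
Intercept c from Well 7: 517.7 − 37.01 + 2.96 = 483.65.
At (791, 306): z = 380.2 + 23.9 + 483.65 = 887.7 m.

887.7 m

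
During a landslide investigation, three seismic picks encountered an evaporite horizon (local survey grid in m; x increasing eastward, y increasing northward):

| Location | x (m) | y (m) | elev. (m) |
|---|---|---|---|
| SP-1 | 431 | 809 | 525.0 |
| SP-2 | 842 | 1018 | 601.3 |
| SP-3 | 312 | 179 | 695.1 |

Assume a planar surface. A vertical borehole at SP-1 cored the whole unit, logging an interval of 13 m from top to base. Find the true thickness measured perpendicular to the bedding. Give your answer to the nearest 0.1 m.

Two edge vectors: SP-1→SP-2 = (411, 209, 76.3), SP-1→SP-3 = (-119, -630, 170.1).
Normal n = (SP-1→SP-2) × (SP-1→SP-3) = (83619.9, -78990.8, -234059).
So ∂z/∂x = −n_x/n_z = 0.35726 and ∂z/∂y = −n_y/n_z = −0.33748.
|∇z| = √(a²+b²) = 0.49146, so dip δ = arctan(0.49146) = 26.17°.
True thickness = vertical thickness × cos δ = 13 × cos 26.17° = 11.7 m.

11.7 m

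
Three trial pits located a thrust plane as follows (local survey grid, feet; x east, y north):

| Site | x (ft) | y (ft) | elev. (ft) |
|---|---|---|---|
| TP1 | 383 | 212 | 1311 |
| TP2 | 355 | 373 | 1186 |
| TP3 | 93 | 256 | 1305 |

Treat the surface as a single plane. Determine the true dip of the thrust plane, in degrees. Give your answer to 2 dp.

38.66°

Let the plane be z = a·x + b·y + c.
TP2−TP1: −28a + 161b = −125;  TP3−TP1: −290a + 44b = −6.
Solving gives a = −0.09974, b = −0.79374.
Gradient magnitude |∇z| = √(a² + b²) = √(0.00995 + 0.63003) = 0.79999.
True dip = arctan(0.79999) = 38.66°, dipping toward N (azimuth ≈ 007°).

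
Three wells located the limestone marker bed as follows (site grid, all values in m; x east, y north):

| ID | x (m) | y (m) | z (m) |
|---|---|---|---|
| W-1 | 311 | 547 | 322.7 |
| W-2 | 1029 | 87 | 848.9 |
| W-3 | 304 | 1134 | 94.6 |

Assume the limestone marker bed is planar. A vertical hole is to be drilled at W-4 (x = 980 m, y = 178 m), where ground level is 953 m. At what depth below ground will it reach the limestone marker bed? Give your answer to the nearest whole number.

163 m

Two edge vectors: W-1→W-2 = (718, -460, 526.2), W-1→W-3 = (-7, 587, -228.1).
Normal n = (W-1→W-2) × (W-1→W-3) = (-203953.4, 160092.4, 418246).
So ∂z/∂x = −n_x/n_z = 0.48764 and ∂z/∂y = −n_y/n_z = −0.38277.
Intercept c from W-1: 322.7 − 151.66 + 209.38 = 380.42.
At (980, 178): z_contact = 477.9 − 68.1 + 380.42 = 790.2 m.
Depth below ground = 953 − 790.2 = 163 m.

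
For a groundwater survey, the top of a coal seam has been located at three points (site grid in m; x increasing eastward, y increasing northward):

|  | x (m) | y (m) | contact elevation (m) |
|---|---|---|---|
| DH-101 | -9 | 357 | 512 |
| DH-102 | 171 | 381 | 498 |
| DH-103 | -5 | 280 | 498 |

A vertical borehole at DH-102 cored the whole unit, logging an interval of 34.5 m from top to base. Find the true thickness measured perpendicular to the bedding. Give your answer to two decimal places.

Two edge vectors: DH-101→DH-102 = (180, 24, -14), DH-101→DH-103 = (4, -77, -14).
Normal n = (DH-101→DH-102) × (DH-101→DH-103) = (-1414, 2464, -13956).
So ∂z/∂x = −n_x/n_z = −0.10132 and ∂z/∂y = −n_y/n_z = 0.17655.
|∇z| = √(a²+b²) = 0.20356, so dip δ = arctan(0.20356) = 11.51°.
True thickness = vertical thickness × cos δ = 34.5 × cos 11.51° = 33.81 m.

33.81 m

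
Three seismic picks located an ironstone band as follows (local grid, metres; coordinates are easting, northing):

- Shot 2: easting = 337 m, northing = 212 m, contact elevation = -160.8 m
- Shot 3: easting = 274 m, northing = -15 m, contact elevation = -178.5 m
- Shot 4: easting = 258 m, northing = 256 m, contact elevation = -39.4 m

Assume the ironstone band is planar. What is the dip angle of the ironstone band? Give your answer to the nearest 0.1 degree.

53.8°

Let the plane be z = a·easting + b·northing + c.
Shot 3−Shot 2: −63a − 227b = −17.7;  Shot 4−Shot 2: −79a + 44b = 121.4.
Solving gives a = −1.29336, b = 0.43692.
Gradient magnitude |∇z| = √(a² + b²) = √(1.67278 + 0.19090) = 1.36517.
True dip = arctan(1.36517) = 53.8°, dipping toward ESE (azimuth ≈ 109°).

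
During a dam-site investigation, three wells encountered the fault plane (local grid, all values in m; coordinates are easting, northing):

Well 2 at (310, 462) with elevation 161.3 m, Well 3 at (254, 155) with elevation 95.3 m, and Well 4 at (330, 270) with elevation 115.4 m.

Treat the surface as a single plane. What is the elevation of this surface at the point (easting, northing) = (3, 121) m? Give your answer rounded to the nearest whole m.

Let the plane be z = a·easting + b·northing + c.
Well 3−Well 2: −56a − 307b = −66;  Well 4−Well 2: 20a − 192b = −45.9.
Solving gives a = −0.08402, b = 0.23031.
Then c = 161.3 − a·310 − b·462 = 80.94.
At (3, 121): z = −0.3 + 27.9 + 80.94 = 108.6 m.

109 m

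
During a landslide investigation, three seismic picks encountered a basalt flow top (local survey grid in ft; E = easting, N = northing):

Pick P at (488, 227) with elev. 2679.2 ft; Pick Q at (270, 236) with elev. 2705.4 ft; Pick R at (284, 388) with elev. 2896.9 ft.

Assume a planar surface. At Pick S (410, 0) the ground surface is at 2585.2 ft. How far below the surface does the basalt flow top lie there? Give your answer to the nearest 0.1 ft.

Let the plane be z = a·E + b·N + c.
Pick Q−Pick P: −218a + 9b = 26.2;  Pick R−Pick P: −204a + 161b = 217.7.
Solving gives a = −0.06791, b = 1.26612.
Then c = 2679.2 − a·488 − b·227 = 2424.93.
At (410, 0): z_contact = −27.84 + 0.00 + 2424.93 = 2397.09 ft.
Depth below ground = 2585.2 − 2397.09 = 188.1 ft.

188.1 ft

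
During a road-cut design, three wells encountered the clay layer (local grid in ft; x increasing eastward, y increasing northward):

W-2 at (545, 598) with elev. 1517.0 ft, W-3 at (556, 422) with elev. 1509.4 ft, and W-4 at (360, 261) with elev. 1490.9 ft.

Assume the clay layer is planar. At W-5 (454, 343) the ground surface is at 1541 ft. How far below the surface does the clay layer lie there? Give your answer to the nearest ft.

Let the plane be z = a·x + b·y + c.
W-3−W-2: 11a − 176b = −7.6;  W-4−W-2: −185a − 337b = −26.1.
Solving gives a = 0.05604, b = 0.04668.
Then c = 1517 − a·545 − b·598 = 1458.54.
At (454, 343): z_contact = 25.4 + 16.0 + 1458.54 = 1500.0 ft.
Depth below ground = 1541 − 1500.0 = 41 ft.

41 ft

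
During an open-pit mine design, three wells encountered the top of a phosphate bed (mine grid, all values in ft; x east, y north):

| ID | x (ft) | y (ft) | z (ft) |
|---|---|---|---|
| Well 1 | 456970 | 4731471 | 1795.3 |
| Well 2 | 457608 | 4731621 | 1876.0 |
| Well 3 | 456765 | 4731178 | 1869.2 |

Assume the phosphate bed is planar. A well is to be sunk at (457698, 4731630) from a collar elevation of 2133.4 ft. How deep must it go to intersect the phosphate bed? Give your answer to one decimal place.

Two edge vectors: Well 1→Well 2 = (638, 150, 80.7), Well 1→Well 3 = (-205, -293, 73.9).
Normal n = (Well 1→Well 2) × (Well 1→Well 3) = (34730.1, -63691.7, -156184).
So ∂z/∂x = −n_x/n_z = 0.222366568 and ∂z/∂y = −n_y/n_z = −0.407799134.
Intercept c from Well 1: 1795.3 − 101614.85 + 1929489.78 = 1829670.23.
At (457698, 4731630): z_contact = 101776.73 − 1929554.62 + 1829670.23 = 1892.34 ft.
Depth below ground = 2133.4 − 1892.34 = 241.1 ft.

241.1 ft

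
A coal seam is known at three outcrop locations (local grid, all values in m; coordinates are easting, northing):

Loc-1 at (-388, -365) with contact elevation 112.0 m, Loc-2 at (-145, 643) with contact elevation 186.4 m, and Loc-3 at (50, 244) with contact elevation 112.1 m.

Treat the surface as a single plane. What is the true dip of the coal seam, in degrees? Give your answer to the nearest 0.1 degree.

10.7°

Two edge vectors: Loc-1→Loc-2 = (243, 1008, 74.4), Loc-1→Loc-3 = (438, 609, 0.1).
Normal n = (Loc-1→Loc-2) × (Loc-1→Loc-3) = (-45208.8, 32562.9, -293517).
So ∂z/∂easting = −n_x/n_z = −0.15402 and ∂z/∂northing = −n_y/n_z = 0.11094.
Gradient magnitude |∇z| = √(a² + b²) = √(0.02372 + 0.01231) = 0.18982.
True dip = arctan(0.18982) = 10.7°, dipping toward SE (azimuth ≈ 126°).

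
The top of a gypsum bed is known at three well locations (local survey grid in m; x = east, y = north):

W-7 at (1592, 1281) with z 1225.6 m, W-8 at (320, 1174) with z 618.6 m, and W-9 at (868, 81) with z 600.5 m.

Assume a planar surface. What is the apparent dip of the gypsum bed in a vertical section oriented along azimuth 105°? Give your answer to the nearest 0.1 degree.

20.7°

Let the plane be z = a·x + b·y + c.
W-8−W-7: −1272a − 107b = −607;  W-9−W-7: −724a − 1200b = −625.1.
Solving gives a = 0.45655, b = 0.24546.
Unit vector along 105° is (sin 105°, cos 105°) = (0.9659, -0.2588).
Slope in that direction = a·(0.9659) + b·(-0.2588) = 0.37747.
Apparent dip = arctan|0.37747| = 20.7° (true dip is 27.4°, so apparent ≤ true as expected).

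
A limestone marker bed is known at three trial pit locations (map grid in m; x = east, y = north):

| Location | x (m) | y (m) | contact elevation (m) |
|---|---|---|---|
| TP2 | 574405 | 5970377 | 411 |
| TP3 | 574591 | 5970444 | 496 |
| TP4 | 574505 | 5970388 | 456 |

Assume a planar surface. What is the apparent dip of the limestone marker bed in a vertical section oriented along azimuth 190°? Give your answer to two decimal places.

Two edge vectors: TP2→TP3 = (186, 67, 85), TP2→TP4 = (100, 11, 45).
Normal n = (TP2→TP3) × (TP2→TP4) = (2080, 130, -4654).
So ∂z/∂x = −n_x/n_z = 0.44693 and ∂z/∂y = −n_y/n_z = 0.02793.
Unit vector along 190° is (sin 190°, cos 190°) = (-0.1736, -0.9848).
Slope in that direction = a·(-0.1736) + b·(-0.9848) = −0.10512.
Apparent dip = arctan|0.10512| = 6.00° (true dip is 24.1°, so apparent ≤ true as expected).

6.00°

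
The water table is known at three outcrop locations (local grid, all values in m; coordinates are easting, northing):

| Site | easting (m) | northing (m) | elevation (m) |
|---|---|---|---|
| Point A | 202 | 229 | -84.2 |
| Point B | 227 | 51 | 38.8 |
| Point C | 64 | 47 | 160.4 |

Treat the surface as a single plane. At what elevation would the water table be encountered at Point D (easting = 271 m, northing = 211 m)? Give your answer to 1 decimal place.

-120.1 m

Let the plane be z = a·easting + b·northing + c.
Point B−Point A: 25a − 178b = 123;  Point C−Point A: −138a − 182b = 244.6.
Solving gives a = −0.72655, b = −0.79305.
Then c = -84.2 − a·202 − b·229 = 244.17.
At (271, 211): z = −196.9 − 167.3 + 244.17 = -120.1 m.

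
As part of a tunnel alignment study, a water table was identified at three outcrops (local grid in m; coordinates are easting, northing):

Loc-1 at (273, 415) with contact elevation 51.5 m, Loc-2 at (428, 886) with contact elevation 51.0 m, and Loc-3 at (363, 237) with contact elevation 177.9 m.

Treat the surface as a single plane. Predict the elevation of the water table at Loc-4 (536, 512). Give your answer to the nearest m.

Two edge vectors: Loc-1→Loc-2 = (155, 471, -0.5), Loc-1→Loc-3 = (90, -178, 126.4).
Normal n = (Loc-1→Loc-2) × (Loc-1→Loc-3) = (59445.4, -19637, -69980).
So ∂z/∂easting = −n_x/n_z = 0.84946 and ∂z/∂northing = −n_y/n_z = −0.28061.
Intercept c from Loc-1: 51.5 − 231.90 + 116.45 = −63.95.
At (536, 512): z = 455.3 − 143.7 − 63.95 = 247.7 m.

248 m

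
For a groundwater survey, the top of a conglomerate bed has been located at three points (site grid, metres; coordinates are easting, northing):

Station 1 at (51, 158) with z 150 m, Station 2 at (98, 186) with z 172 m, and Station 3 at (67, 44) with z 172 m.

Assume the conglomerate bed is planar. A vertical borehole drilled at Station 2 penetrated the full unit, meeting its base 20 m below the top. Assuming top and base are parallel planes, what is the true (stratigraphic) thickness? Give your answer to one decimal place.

17.5 m

Two edge vectors: Station 1→Station 2 = (47, 28, 22), Station 1→Station 3 = (16, -114, 22).
Normal n = (Station 1→Station 2) × (Station 1→Station 3) = (3124, -682, -5806).
So ∂z/∂easting = −n_x/n_z = 0.53806 and ∂z/∂northing = −n_y/n_z = −0.11746.
|∇z| = √(a²+b²) = 0.55074, so dip δ = arctan(0.55074) = 28.84°.
True thickness = vertical thickness × cos δ = 20 × cos 28.84° = 17.5 m.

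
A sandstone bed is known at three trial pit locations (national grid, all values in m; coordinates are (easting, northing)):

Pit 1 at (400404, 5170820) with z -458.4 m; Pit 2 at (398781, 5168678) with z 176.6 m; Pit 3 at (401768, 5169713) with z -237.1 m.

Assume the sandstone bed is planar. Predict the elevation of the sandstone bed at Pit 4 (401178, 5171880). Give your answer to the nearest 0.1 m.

Let the plane be z = a·E + b·N + c.
Pit 2−Pit 1: −1623a − 2142b = 635;  Pit 3−Pit 1: 1364a − 1107b = 221.3.
Solving gives a = −0.048517055, b = −0.259690392.
Then c = -458.4 − a·400404 − b·5170820 = 1361780.29.
At (401178, 5171880): z = −19464.0 − 1343087.5 + 1361780.29 = -771.2 m.

-771.2 m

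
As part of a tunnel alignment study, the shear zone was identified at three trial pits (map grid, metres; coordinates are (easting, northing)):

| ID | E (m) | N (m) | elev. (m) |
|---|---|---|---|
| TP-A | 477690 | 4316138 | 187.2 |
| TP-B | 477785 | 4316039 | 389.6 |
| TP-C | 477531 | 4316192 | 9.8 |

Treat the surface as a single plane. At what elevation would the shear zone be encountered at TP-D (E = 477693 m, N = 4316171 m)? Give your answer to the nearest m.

Two edge vectors: TP-A→TP-B = (95, -99, 202.4), TP-A→TP-C = (-159, 54, -177.4).
Normal n = (TP-A→TP-B) × (TP-A→TP-C) = (6633, -15328.6, -10611).
So ∂z/∂E = −n_x/n_z = 0.62510602 and ∂z/∂N = −n_y/n_z = −1.44459523.
Intercept c from TP-A: 187.2 − 298606.90 + 6235072.37 = 5936652.68.
At (477693, 4316171): z = 298608.8 − 6235120.0 + 5936652.68 = 141.4 m.

141 m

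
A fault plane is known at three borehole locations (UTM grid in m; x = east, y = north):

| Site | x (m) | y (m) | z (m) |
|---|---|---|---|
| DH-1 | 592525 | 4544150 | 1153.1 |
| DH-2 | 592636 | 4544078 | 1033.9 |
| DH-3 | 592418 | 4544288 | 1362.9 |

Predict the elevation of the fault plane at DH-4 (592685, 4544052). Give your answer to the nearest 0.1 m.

989.3 m

Let the plane be z = a·x + b·y + c.
DH-2−DH-1: 111a − 72b = −119.2;  DH-3−DH-1: −107a + 138b = 209.8.
Solving gives a = −0.176516942, b = 1.383425269.
Then c = 1153.1 − a·592525 − b·4544150 = −6180748.14.
At (592685, 4544052): z = −104618.9 + 6286356.4 − 6180748.14 = 989.3 m.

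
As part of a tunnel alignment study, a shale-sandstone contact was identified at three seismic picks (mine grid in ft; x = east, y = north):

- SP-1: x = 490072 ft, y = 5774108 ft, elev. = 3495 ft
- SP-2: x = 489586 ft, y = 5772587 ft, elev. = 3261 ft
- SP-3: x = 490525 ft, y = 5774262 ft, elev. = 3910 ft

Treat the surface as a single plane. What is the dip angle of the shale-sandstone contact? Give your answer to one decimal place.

44.5°

Let the plane be z = a·x + b·y + c.
SP-2−SP-1: −486a − 1521b = −234;  SP-3−SP-1: 453a + 154b = 415.
Solving gives a = 0.96908, b = −0.15580.
Gradient magnitude |∇z| = √(a² + b²) = √(0.93912 + 0.02427) = 0.98152.
True dip = arctan(0.98152) = 44.5°, dipping toward W (azimuth ≈ 279°).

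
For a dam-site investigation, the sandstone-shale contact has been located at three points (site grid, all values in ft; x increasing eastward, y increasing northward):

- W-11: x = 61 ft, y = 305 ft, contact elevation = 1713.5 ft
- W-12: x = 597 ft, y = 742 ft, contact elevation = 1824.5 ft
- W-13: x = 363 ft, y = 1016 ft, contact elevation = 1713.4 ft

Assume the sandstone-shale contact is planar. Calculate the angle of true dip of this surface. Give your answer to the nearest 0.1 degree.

19.0°

Let the plane be z = a·x + b·y + c.
W-12−W-11: 536a + 437b = 111;  W-13−W-11: 302a + 711b = −0.1.
Solving gives a = 0.31697, b = −0.13478.
Gradient magnitude |∇z| = √(a² + b²) = √(0.10047 + 0.01816) = 0.34444.
True dip = arctan(0.34444) = 19.0°, dipping toward WNW (azimuth ≈ 293°).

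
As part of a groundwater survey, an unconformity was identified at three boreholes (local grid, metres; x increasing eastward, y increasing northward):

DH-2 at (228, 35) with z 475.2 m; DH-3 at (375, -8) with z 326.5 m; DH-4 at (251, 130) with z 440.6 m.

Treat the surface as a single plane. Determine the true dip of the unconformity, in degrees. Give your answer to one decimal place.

46.4°

Let the plane be z = a·x + b·y + c.
DH-3−DH-2: 147a − 43b = −148.7;  DH-4−DH-2: 23a + 95b = −34.6.
Solving gives a = −1.04416, b = −0.11142.
Gradient magnitude |∇z| = √(a² + b²) = √(1.09026 + 0.01241) = 1.05008.
True dip = arctan(1.05008) = 46.4°, dipping toward E (azimuth ≈ 084°).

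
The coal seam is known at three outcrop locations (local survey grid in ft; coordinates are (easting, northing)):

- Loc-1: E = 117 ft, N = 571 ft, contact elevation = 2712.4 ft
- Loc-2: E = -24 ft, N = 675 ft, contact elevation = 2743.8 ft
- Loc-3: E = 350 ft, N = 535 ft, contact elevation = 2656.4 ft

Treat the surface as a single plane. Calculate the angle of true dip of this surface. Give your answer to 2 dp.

13.87°

Let the plane be z = a·E + b·N + c.
Loc-2−Loc-1: −141a + 104b = 31.4;  Loc-3−Loc-1: 233a − 36b = −56.
Solving gives a = −0.24502, b = −0.03027.
Gradient magnitude |∇z| = √(a² + b²) = √(0.06003 + 0.00092) = 0.24688.
True dip = arctan(0.24688) = 13.87°, dipping toward E (azimuth ≈ 083°).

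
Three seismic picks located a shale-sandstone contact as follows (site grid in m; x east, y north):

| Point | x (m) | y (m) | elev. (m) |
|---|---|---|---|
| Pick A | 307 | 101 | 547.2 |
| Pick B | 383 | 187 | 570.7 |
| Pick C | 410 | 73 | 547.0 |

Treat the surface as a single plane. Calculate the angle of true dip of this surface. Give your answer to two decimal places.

Two edge vectors: Pick A→Pick B = (76, 86, 23.5), Pick A→Pick C = (103, -28, -0.2).
Normal n = (Pick A→Pick B) × (Pick A→Pick C) = (640.8, 2435.7, -10986).
So ∂z/∂x = −n_x/n_z = 0.05833 and ∂z/∂y = −n_y/n_z = 0.22171.
Gradient magnitude |∇z| = √(a² + b²) = √(0.00340 + 0.04916) = 0.22925.
True dip = arctan(0.22925) = 12.91°, dipping toward SSW (azimuth ≈ 195°).

12.91°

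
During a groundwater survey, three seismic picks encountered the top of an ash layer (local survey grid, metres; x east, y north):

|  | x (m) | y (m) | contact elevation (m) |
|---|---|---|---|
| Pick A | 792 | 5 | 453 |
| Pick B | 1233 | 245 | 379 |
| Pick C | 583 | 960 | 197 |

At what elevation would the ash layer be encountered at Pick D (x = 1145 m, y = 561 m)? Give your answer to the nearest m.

Let the plane be z = a·x + b·y + c.
Pick B−Pick A: 441a + 240b = −74;  Pick C−Pick A: −209a + 955b = −256.
Solving gives a = −0.01958, b = −0.27235.
Then c = 453 − a·792 − b·5 = 469.87.
At (1145, 561): z = −22.4 − 152.8 + 469.87 = 294.7 m.

295 m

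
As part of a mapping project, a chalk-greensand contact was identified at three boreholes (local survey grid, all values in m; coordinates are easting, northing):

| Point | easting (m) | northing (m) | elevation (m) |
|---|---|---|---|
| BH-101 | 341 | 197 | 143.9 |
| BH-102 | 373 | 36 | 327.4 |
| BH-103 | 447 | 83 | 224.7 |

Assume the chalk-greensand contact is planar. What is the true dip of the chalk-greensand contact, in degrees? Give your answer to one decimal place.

Let the plane be z = a·easting + b·northing + c.
BH-102−BH-101: 32a − 161b = 183.5;  BH-103−BH-101: 106a − 114b = 80.8.
Solving gives a = −0.58952, b = −1.25692.
Gradient magnitude |∇z| = √(a² + b²) = √(0.34754 + 1.57986) = 1.38831.
True dip = arctan(1.38831) = 54.2°, dipping toward NNE (azimuth ≈ 025°).

54.2°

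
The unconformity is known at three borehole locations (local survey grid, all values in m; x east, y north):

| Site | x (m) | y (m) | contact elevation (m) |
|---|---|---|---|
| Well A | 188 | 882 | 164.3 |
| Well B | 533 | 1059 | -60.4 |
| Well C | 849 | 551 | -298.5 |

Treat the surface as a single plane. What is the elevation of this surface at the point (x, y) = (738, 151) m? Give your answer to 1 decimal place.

Let the plane be z = a·x + b·y + c.
Well B−Well A: 345a + 177b = −224.7;  Well C−Well A: 661a − 331b = −462.8.
Solving gives a = −0.676024, b = 0.048182.
Then c = 164.3 − a·188 − b·882 = 248.90.
At (738, 151): z = −498.9 + 7.3 + 248.90 = -242.7 m.

-242.7 m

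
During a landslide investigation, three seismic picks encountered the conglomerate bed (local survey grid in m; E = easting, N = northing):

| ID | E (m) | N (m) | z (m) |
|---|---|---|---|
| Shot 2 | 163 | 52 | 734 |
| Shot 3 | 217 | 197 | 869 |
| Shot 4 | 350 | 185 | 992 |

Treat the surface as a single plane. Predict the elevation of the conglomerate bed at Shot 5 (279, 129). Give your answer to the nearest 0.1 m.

Let the plane be z = a·E + b·N + c.
Shot 3−Shot 2: 54a + 145b = 135;  Shot 4−Shot 2: 187a + 133b = 258.
Solving gives a = 0.97602, b = 0.56755.
Then c = 734 − a·163 − b·52 = 545.40.
At (279, 129): z = 272.3 + 73.2 + 545.40 = 890.9 m.

890.9 m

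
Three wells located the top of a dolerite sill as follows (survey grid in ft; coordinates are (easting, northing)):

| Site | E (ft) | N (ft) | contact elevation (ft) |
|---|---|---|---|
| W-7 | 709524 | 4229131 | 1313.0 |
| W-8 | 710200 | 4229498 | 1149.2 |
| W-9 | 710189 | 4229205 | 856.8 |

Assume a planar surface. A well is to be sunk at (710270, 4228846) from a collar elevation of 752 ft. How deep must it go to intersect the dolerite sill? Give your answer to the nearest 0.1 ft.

329.1 ft

Two edge vectors: W-7→W-8 = (676, 367, -163.8), W-7→W-9 = (665, 74, -456.2).
Normal n = (W-7→W-8) × (W-7→W-9) = (-155304.2, 199464.2, -194031).
So ∂z/∂E = −n_x/n_z = −0.800409213 and ∂z/∂N = −n_y/n_z = 1.028001711.
Intercept c from W-7: 1313 + 567909.55 − 4347553.90 = −3778331.36.
At (710270, 4228846): z_contact = −568506.65 + 4347260.92 − 3778331.36 = 422.91 ft.
Depth below ground = 752 − 422.91 = 329.1 ft.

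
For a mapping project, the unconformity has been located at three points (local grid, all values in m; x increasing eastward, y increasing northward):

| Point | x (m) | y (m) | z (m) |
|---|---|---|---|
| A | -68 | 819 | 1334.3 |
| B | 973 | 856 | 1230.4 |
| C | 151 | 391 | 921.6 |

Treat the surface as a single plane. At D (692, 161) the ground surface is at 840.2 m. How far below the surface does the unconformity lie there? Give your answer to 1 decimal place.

Two edge vectors: A→B = (1041, 37, -103.9), A→C = (219, -428, -412.7).
Normal n = (A→B) × (A→C) = (-59739.1, 406866.6, -453651).
So ∂z/∂x = −n_x/n_z = −0.13169 and ∂z/∂y = −n_y/n_z = 0.89687.
Intercept c from A: 1334.3 − 8.95 − 734.54 = 590.81.
At (692, 161): z_contact = −91.13 + 144.40 + 590.81 = 644.08 m.
Depth below ground = 840.2 − 644.08 = 196.1 m.

196.1 m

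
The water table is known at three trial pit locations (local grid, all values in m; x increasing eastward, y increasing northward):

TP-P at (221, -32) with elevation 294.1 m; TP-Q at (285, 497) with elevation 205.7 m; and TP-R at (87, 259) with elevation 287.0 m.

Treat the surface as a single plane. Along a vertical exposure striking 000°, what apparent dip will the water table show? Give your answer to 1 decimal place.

Two edge vectors: TP-P→TP-Q = (64, 529, -88.4), TP-P→TP-R = (-134, 291, -7.1).
Normal n = (TP-P→TP-Q) × (TP-P→TP-R) = (21968.5, 12300, 89510).
So ∂z/∂x = −n_x/n_z = −0.24543 and ∂z/∂y = −n_y/n_z = −0.13741.
Unit vector along 000° is (sin 0°, cos 0°) = (0.0000, 1.0000).
Slope in that direction = a·(0.0000) + b·(1.0000) = −0.13741.
Apparent dip = arctan|0.13741| = 7.8° (true dip is 15.7°, so apparent ≤ true as expected).

7.8°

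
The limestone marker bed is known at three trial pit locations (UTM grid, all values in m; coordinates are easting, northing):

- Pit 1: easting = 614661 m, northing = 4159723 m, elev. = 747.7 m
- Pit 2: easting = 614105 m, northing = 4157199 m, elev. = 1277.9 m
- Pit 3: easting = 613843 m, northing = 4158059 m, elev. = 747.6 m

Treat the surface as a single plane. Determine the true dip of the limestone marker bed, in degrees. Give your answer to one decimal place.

40.8°

Let the plane be z = a·easting + b·northing + c.
Pit 2−Pit 1: −556a − 2524b = 530.2;  Pit 3−Pit 1: −818a − 1664b = −0.1.
Solving gives a = 0.77450, b = −0.38067.
Gradient magnitude |∇z| = √(a² + b²) = √(0.59985 + 0.14491) = 0.86300.
True dip = arctan(0.86300) = 40.8°, dipping toward WNW (azimuth ≈ 296°).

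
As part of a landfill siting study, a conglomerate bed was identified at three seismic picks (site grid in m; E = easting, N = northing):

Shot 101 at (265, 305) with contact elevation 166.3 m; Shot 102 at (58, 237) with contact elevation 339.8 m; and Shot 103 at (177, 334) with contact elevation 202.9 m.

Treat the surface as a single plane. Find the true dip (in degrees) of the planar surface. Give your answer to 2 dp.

Two edge vectors: Shot 101→Shot 102 = (-207, -68, 173.5), Shot 101→Shot 103 = (-88, 29, 36.6).
Normal n = (Shot 101→Shot 102) × (Shot 101→Shot 103) = (-7520.3, -7691.8, -11987).
So ∂z/∂E = −n_x/n_z = −0.62737 and ∂z/∂N = −n_y/n_z = −0.64168.
Gradient magnitude |∇z| = √(a² + b²) = √(0.39359 + 0.41175) = 0.89741.
True dip = arctan(0.89741) = 41.91°, dipping toward NE (azimuth ≈ 044°).

41.91°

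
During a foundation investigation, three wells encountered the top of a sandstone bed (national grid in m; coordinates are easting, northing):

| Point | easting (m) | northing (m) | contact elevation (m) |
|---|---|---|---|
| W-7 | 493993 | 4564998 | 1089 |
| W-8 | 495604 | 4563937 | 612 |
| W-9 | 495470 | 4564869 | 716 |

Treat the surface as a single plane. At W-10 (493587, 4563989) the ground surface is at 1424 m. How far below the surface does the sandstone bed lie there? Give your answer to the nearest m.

Two edge vectors: W-7→W-8 = (1611, -1061, -477), W-7→W-9 = (1477, -129, -373).
Normal n = (W-7→W-8) × (W-7→W-9) = (334220, -103626, 1359278).
So ∂z/∂easting = −n_x/n_z = −0.24588053 and ∂z/∂northing = −n_y/n_z = 0.07623606.
Intercept c from W-7: 1089 + 121463.26 − 348017.46 = −225465.20.
At (493587, 4563989): z_contact = −121363.4 + 347940.5 − 225465.20 = 1111.9 m.
Depth below ground = 1424 − 1111.9 = 312 m.

312 m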